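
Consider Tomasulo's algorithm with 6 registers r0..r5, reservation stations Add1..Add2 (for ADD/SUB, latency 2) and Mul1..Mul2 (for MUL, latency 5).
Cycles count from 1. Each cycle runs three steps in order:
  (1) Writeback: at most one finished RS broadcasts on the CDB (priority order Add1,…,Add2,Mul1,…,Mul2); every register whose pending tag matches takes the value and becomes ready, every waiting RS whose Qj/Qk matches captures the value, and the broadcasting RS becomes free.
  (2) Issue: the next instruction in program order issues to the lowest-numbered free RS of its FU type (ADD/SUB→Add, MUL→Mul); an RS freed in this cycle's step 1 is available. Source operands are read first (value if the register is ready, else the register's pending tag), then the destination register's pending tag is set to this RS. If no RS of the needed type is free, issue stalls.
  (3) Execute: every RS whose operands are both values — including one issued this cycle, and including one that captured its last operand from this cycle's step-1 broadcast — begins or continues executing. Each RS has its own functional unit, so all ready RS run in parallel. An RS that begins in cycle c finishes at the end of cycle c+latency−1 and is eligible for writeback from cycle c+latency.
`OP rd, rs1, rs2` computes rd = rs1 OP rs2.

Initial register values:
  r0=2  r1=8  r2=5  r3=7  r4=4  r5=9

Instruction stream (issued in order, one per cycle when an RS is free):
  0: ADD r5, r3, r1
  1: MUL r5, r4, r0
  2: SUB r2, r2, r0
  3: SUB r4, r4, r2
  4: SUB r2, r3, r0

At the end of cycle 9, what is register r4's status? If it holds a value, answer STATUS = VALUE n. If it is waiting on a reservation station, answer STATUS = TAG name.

c1: issue ADD r5<-Add1 | r0:2,r1:8,r2:5,r3:7,r4:4,r5:Add1
c2: issue MUL r5<-Mul1 | r0:2,r1:8,r2:5,r3:7,r4:4,r5:Mul1
c3: CDB Add1=15; issue SUB r2<-Add1 | r0:2,r1:8,r2:Add1,r3:7,r4:4,r5:Mul1
c4: issue SUB r4<-Add2 | r0:2,r1:8,r2:Add1,r3:7,r4:Add2,r5:Mul1
c5: CDB Add1=3; issue SUB r2<-Add1 | r0:2,r1:8,r2:Add1,r3:7,r4:Add2,r5:Mul1
c6: - | r0:2,r1:8,r2:Add1,r3:7,r4:Add2,r5:Mul1
c7: CDB Add1=5 | r0:2,r1:8,r2:5,r3:7,r4:Add2,r5:Mul1
c8: CDB Add2=1 | r0:2,r1:8,r2:5,r3:7,r4:1,r5:Mul1
c9: CDB Mul1=8 | r0:2,r1:8,r2:5,r3:7,r4:1,r5:8

STATUS = VALUE 1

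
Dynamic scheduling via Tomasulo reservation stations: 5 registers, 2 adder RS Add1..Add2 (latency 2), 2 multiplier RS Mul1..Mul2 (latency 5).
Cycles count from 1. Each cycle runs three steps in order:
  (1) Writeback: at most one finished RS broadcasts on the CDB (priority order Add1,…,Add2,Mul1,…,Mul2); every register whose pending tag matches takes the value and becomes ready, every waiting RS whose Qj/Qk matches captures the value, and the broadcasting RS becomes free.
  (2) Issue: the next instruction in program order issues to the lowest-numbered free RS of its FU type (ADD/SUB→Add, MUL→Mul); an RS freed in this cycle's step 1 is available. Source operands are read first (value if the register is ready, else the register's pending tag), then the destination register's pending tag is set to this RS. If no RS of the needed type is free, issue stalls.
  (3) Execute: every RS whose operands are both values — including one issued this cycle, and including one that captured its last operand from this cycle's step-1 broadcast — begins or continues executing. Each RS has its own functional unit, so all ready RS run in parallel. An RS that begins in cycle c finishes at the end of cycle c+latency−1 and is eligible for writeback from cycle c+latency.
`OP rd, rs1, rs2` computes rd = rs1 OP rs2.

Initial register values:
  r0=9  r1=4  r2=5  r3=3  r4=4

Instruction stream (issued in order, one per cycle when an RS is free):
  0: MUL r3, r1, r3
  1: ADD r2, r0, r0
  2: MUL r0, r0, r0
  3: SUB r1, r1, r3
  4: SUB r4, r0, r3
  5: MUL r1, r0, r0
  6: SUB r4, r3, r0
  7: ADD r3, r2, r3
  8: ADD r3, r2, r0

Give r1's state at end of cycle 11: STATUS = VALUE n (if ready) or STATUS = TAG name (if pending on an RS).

c1: issue MUL r3<-Mul1 | r0:9,r1:4,r2:5,r3:Mul1,r4:4
c2: issue ADD r2<-Add1 | r0:9,r1:4,r2:Add1,r3:Mul1,r4:4
c3: issue MUL r0<-Mul2 | r0:Mul2,r1:4,r2:Add1,r3:Mul1,r4:4
c4: CDB Add1=18; issue SUB r1<-Add1 | r0:Mul2,r1:Add1,r2:18,r3:Mul1,r4:4
c5: issue SUB r4<-Add2 | r0:Mul2,r1:Add1,r2:18,r3:Mul1,r4:Add2
c6: CDB Mul1=12; issue MUL r1<-Mul1 | r0:Mul2,r1:Mul1,r2:18,r3:12,r4:Add2
c7: stall | r0:Mul2,r1:Mul1,r2:18,r3:12,r4:Add2
c8: CDB Add1=-8; issue SUB r4<-Add1 | r0:Mul2,r1:Mul1,r2:18,r3:12,r4:Add1
c9: CDB Mul2=81; stall | r0:81,r1:Mul1,r2:18,r3:12,r4:Add1
c10: stall | r0:81,r1:Mul1,r2:18,r3:12,r4:Add1
c11: CDB Add1=-69; issue ADD r3<-Add1 | r0:81,r1:Mul1,r2:18,r3:Add1,r4:-69

STATUS = TAG Mul1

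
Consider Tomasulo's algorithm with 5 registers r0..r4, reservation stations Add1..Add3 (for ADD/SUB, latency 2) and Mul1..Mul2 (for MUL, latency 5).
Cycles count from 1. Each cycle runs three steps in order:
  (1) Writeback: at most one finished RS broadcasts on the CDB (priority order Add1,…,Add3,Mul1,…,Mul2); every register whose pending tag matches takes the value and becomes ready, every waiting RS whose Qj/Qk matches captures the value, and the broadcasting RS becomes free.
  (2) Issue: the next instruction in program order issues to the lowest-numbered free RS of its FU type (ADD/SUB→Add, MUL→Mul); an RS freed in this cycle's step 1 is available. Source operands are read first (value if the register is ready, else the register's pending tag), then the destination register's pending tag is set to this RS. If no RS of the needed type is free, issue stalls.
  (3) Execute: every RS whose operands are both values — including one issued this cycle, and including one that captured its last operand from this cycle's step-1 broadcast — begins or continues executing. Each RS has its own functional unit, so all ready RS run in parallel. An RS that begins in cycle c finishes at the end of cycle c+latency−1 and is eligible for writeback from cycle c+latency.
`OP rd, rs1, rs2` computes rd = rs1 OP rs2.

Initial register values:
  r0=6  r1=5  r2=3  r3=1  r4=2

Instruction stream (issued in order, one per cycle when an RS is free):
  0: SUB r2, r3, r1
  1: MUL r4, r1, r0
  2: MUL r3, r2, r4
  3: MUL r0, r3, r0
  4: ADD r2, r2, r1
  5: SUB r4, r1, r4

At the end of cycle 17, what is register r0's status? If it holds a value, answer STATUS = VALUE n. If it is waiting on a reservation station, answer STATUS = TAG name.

STATUS = VALUE -720

c1: issue SUB r2<-Add1 | r0:6,r1:5,r2:Add1,r3:1,r4:2
c2: issue MUL r4<-Mul1 | r0:6,r1:5,r2:Add1,r3:1,r4:Mul1
c3: CDB Add1=-4; issue MUL r3<-Mul2 | r0:6,r1:5,r2:-4,r3:Mul2,r4:Mul1
c4: stall | r0:6,r1:5,r2:-4,r3:Mul2,r4:Mul1
c5: stall | r0:6,r1:5,r2:-4,r3:Mul2,r4:Mul1
c6: stall | r0:6,r1:5,r2:-4,r3:Mul2,r4:Mul1
c7: CDB Mul1=30; issue MUL r0<-Mul1 | r0:Mul1,r1:5,r2:-4,r3:Mul2,r4:30
c8: issue ADD r2<-Add1 | r0:Mul1,r1:5,r2:Add1,r3:Mul2,r4:30
c9: issue SUB r4<-Add2 | r0:Mul1,r1:5,r2:Add1,r3:Mul2,r4:Add2
c10: CDB Add1=1 | r0:Mul1,r1:5,r2:1,r3:Mul2,r4:Add2
c11: CDB Add2=-25 | r0:Mul1,r1:5,r2:1,r3:Mul2,r4:-25
c12: CDB Mul2=-120 | r0:Mul1,r1:5,r2:1,r3:-120,r4:-25
c13: - | r0:Mul1,r1:5,r2:1,r3:-120,r4:-25
c14: - | r0:Mul1,r1:5,r2:1,r3:-120,r4:-25
c15: - | r0:Mul1,r1:5,r2:1,r3:-120,r4:-25
c16: - | r0:Mul1,r1:5,r2:1,r3:-120,r4:-25
c17: CDB Mul1=-720 | r0:-720,r1:5,r2:1,r3:-120,r4:-25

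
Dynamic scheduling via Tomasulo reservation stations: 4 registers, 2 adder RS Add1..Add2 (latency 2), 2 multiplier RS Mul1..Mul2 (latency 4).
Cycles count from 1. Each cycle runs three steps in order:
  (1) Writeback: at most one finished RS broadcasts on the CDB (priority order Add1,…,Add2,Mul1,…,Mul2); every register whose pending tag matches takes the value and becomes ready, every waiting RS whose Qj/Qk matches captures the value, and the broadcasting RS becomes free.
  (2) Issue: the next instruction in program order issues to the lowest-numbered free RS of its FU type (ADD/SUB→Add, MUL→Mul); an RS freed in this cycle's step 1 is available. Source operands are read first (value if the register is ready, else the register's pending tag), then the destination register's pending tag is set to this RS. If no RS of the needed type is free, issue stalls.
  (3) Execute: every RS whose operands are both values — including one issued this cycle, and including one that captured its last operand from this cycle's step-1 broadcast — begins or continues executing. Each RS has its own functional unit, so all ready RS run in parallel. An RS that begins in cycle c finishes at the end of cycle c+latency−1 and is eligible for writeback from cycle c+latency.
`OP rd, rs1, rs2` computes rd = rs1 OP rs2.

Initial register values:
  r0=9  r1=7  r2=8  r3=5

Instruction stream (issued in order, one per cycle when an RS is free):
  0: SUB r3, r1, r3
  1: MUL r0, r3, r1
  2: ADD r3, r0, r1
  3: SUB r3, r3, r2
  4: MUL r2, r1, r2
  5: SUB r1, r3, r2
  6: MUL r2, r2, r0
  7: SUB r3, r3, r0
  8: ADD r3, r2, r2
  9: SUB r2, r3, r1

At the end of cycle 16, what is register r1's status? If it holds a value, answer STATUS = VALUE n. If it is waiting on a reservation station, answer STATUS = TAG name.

STATUS = VALUE -43

  c1: issue SUB r3<-Add1  regs: r0:9,r1:7,r2:8,r3:Add1
  c2: issue MUL r0<-Mul1  regs: r0:Mul1,r1:7,r2:8,r3:Add1
  c3: CDB Add1=2; issue ADD r3<-Add1  regs: r0:Mul1,r1:7,r2:8,r3:Add1
  c4: issue SUB r3<-Add2  regs: r0:Mul1,r1:7,r2:8,r3:Add2
  c5: issue MUL r2<-Mul2  regs: r0:Mul1,r1:7,r2:Mul2,r3:Add2
  c6: stall  regs: r0:Mul1,r1:7,r2:Mul2,r3:Add2
  c7: CDB Mul1=14; stall  regs: r0:14,r1:7,r2:Mul2,r3:Add2
  c8: stall  regs: r0:14,r1:7,r2:Mul2,r3:Add2
  c9: CDB Add1=21; issue SUB r1<-Add1  regs: r0:14,r1:Add1,r2:Mul2,r3:Add2
  c10: CDB Mul2=56; issue MUL r2<-Mul1  regs: r0:14,r1:Add1,r2:Mul1,r3:Add2
  c11: CDB Add2=13; issue SUB r3<-Add2  regs: r0:14,r1:Add1,r2:Mul1,r3:Add2
  c12: stall  regs: r0:14,r1:Add1,r2:Mul1,r3:Add2
  c13: CDB Add1=-43; issue ADD r3<-Add1  regs: r0:14,r1:-43,r2:Mul1,r3:Add1
  c14: CDB Add2=-1; issue SUB r2<-Add2  regs: r0:14,r1:-43,r2:Add2,r3:Add1
  c15: CDB Mul1=784  regs: r0:14,r1:-43,r2:Add2,r3:Add1
  c16: -  regs: r0:14,r1:-43,r2:Add2,r3:Add1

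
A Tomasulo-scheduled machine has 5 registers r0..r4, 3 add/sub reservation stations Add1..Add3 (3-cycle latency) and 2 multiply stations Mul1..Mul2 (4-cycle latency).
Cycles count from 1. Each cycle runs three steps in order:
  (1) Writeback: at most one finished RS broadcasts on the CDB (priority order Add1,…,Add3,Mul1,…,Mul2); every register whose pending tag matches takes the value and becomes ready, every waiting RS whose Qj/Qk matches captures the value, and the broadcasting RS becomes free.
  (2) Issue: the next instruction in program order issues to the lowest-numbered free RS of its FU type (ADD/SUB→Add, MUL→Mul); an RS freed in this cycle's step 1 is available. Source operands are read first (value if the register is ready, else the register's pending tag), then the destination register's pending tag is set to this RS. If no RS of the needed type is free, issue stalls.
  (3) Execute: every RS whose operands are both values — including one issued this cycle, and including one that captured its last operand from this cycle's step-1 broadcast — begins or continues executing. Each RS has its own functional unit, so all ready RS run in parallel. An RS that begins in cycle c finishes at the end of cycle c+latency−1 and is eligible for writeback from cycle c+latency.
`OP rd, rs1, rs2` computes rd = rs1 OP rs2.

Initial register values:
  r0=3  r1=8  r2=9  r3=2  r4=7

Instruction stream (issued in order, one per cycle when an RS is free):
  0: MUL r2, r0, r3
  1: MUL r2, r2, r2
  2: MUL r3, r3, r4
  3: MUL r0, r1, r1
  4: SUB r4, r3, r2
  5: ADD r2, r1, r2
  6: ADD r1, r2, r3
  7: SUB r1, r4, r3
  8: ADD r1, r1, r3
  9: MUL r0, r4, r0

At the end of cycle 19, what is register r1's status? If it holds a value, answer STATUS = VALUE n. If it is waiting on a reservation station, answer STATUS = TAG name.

STATUS = VALUE -22

c1: issue MUL r2<-Mul1 | r0:3,r1:8,r2:Mul1,r3:2,r4:7
c2: issue MUL r2<-Mul2 | r0:3,r1:8,r2:Mul2,r3:2,r4:7
c3: stall | r0:3,r1:8,r2:Mul2,r3:2,r4:7
c4: stall | r0:3,r1:8,r2:Mul2,r3:2,r4:7
c5: CDB Mul1=6; issue MUL r3<-Mul1 | r0:3,r1:8,r2:Mul2,r3:Mul1,r4:7
c6: stall | r0:3,r1:8,r2:Mul2,r3:Mul1,r4:7
c7: stall | r0:3,r1:8,r2:Mul2,r3:Mul1,r4:7
c8: stall | r0:3,r1:8,r2:Mul2,r3:Mul1,r4:7
c9: CDB Mul1=14; issue MUL r0<-Mul1 | r0:Mul1,r1:8,r2:Mul2,r3:14,r4:7
c10: CDB Mul2=36; issue SUB r4<-Add1 | r0:Mul1,r1:8,r2:36,r3:14,r4:Add1
c11: issue ADD r2<-Add2 | r0:Mul1,r1:8,r2:Add2,r3:14,r4:Add1
c12: issue ADD r1<-Add3 | r0:Mul1,r1:Add3,r2:Add2,r3:14,r4:Add1
c13: CDB Add1=-22; issue SUB r1<-Add1 | r0:Mul1,r1:Add1,r2:Add2,r3:14,r4:-22
c14: CDB Add2=44; issue ADD r1<-Add2 | r0:Mul1,r1:Add2,r2:44,r3:14,r4:-22
c15: CDB Mul1=64; issue MUL r0<-Mul1 | r0:Mul1,r1:Add2,r2:44,r3:14,r4:-22
c16: CDB Add1=-36 | r0:Mul1,r1:Add2,r2:44,r3:14,r4:-22
c17: CDB Add3=58 | r0:Mul1,r1:Add2,r2:44,r3:14,r4:-22
c18: - | r0:Mul1,r1:Add2,r2:44,r3:14,r4:-22
c19: CDB Add2=-22 | r0:Mul1,r1:-22,r2:44,r3:14,r4:-22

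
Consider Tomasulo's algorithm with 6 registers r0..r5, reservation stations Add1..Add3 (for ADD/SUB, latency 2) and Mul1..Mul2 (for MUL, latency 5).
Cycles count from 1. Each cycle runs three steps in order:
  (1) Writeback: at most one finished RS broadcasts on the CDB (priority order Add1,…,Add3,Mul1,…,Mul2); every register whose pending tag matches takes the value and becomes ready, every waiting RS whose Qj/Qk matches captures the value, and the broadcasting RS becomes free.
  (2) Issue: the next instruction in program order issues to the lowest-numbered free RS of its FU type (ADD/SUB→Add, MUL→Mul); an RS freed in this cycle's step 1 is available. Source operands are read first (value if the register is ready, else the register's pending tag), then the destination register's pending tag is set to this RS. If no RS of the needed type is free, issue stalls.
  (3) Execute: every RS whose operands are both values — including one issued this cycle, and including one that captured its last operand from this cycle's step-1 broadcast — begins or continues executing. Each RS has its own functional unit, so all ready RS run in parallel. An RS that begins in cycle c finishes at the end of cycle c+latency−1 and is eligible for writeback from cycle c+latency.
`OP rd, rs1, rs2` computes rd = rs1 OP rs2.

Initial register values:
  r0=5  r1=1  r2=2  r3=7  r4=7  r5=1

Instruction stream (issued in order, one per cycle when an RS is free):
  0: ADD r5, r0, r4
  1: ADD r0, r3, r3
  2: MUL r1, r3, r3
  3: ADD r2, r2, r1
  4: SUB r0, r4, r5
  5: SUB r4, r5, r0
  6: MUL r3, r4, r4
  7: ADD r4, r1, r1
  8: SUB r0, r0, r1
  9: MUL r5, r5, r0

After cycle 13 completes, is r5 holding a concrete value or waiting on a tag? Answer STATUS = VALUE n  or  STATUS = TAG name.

STATUS = TAG Mul1

  c1: issue ADD r5<-Add1  regs: r0:5,r1:1,r2:2,r3:7,r4:7,r5:Add1
  c2: issue ADD r0<-Add2  regs: r0:Add2,r1:1,r2:2,r3:7,r4:7,r5:Add1
  c3: CDB Add1=12; issue MUL r1<-Mul1  regs: r0:Add2,r1:Mul1,r2:2,r3:7,r4:7,r5:12
  c4: CDB Add2=14; issue ADD r2<-Add1  regs: r0:14,r1:Mul1,r2:Add1,r3:7,r4:7,r5:12
  c5: issue SUB r0<-Add2  regs: r0:Add2,r1:Mul1,r2:Add1,r3:7,r4:7,r5:12
  c6: issue SUB r4<-Add3  regs: r0:Add2,r1:Mul1,r2:Add1,r3:7,r4:Add3,r5:12
  c7: CDB Add2=-5; issue MUL r3<-Mul2  regs: r0:-5,r1:Mul1,r2:Add1,r3:Mul2,r4:Add3,r5:12
  c8: CDB Mul1=49; issue ADD r4<-Add2  regs: r0:-5,r1:49,r2:Add1,r3:Mul2,r4:Add2,r5:12
  c9: CDB Add3=17; issue SUB r0<-Add3  regs: r0:Add3,r1:49,r2:Add1,r3:Mul2,r4:Add2,r5:12
  c10: CDB Add1=51; issue MUL r5<-Mul1  regs: r0:Add3,r1:49,r2:51,r3:Mul2,r4:Add2,r5:Mul1
  c11: CDB Add2=98  regs: r0:Add3,r1:49,r2:51,r3:Mul2,r4:98,r5:Mul1
  c12: CDB Add3=-54  regs: r0:-54,r1:49,r2:51,r3:Mul2,r4:98,r5:Mul1
  c13: -  regs: r0:-54,r1:49,r2:51,r3:Mul2,r4:98,r5:Mul1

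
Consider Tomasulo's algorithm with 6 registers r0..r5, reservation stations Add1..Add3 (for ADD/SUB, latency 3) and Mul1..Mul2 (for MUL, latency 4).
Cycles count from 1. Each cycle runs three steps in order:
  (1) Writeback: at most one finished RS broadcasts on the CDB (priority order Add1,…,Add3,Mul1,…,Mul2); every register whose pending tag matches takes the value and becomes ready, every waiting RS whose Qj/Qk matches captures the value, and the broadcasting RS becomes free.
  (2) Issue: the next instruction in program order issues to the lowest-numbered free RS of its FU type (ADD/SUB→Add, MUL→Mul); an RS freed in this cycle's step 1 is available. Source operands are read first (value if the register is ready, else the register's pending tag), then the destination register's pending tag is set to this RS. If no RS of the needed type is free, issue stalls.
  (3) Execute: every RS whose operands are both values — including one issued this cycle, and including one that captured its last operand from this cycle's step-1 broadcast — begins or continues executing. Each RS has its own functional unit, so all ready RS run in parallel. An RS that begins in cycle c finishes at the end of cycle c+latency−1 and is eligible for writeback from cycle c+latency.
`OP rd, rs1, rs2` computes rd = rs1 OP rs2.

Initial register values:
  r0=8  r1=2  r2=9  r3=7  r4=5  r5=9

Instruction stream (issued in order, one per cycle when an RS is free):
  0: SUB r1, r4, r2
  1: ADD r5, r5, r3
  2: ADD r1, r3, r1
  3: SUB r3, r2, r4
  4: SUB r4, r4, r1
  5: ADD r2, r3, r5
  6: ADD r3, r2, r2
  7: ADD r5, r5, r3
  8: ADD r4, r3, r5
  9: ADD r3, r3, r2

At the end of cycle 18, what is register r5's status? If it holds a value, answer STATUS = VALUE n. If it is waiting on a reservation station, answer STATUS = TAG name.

cycle 1: issue SUB r1<-Add1 // r0:8,r1:Add1,r2:9,r3:7,r4:5,r5:9
cycle 2: issue ADD r5<-Add2 // r0:8,r1:Add1,r2:9,r3:7,r4:5,r5:Add2
cycle 3: issue ADD r1<-Add3 // r0:8,r1:Add3,r2:9,r3:7,r4:5,r5:Add2
cycle 4: CDB Add1=-4; issue SUB r3<-Add1 // r0:8,r1:Add3,r2:9,r3:Add1,r4:5,r5:Add2
cycle 5: CDB Add2=16; issue SUB r4<-Add2 // r0:8,r1:Add3,r2:9,r3:Add1,r4:Add2,r5:16
cycle 6: stall // r0:8,r1:Add3,r2:9,r3:Add1,r4:Add2,r5:16
cycle 7: CDB Add1=4; issue ADD r2<-Add1 // r0:8,r1:Add3,r2:Add1,r3:4,r4:Add2,r5:16
cycle 8: CDB Add3=3; issue ADD r3<-Add3 // r0:8,r1:3,r2:Add1,r3:Add3,r4:Add2,r5:16
cycle 9: stall // r0:8,r1:3,r2:Add1,r3:Add3,r4:Add2,r5:16
cycle 10: CDB Add1=20; issue ADD r5<-Add1 // r0:8,r1:3,r2:20,r3:Add3,r4:Add2,r5:Add1
cycle 11: CDB Add2=2; issue ADD r4<-Add2 // r0:8,r1:3,r2:20,r3:Add3,r4:Add2,r5:Add1
cycle 12: stall // r0:8,r1:3,r2:20,r3:Add3,r4:Add2,r5:Add1
cycle 13: CDB Add3=40; issue ADD r3<-Add3 // r0:8,r1:3,r2:20,r3:Add3,r4:Add2,r5:Add1
cycle 14: - // r0:8,r1:3,r2:20,r3:Add3,r4:Add2,r5:Add1
cycle 15: - // r0:8,r1:3,r2:20,r3:Add3,r4:Add2,r5:Add1
cycle 16: CDB Add1=56 // r0:8,r1:3,r2:20,r3:Add3,r4:Add2,r5:56
cycle 17: CDB Add3=60 // r0:8,r1:3,r2:20,r3:60,r4:Add2,r5:56
cycle 18: - // r0:8,r1:3,r2:20,r3:60,r4:Add2,r5:56

STATUS = VALUE 56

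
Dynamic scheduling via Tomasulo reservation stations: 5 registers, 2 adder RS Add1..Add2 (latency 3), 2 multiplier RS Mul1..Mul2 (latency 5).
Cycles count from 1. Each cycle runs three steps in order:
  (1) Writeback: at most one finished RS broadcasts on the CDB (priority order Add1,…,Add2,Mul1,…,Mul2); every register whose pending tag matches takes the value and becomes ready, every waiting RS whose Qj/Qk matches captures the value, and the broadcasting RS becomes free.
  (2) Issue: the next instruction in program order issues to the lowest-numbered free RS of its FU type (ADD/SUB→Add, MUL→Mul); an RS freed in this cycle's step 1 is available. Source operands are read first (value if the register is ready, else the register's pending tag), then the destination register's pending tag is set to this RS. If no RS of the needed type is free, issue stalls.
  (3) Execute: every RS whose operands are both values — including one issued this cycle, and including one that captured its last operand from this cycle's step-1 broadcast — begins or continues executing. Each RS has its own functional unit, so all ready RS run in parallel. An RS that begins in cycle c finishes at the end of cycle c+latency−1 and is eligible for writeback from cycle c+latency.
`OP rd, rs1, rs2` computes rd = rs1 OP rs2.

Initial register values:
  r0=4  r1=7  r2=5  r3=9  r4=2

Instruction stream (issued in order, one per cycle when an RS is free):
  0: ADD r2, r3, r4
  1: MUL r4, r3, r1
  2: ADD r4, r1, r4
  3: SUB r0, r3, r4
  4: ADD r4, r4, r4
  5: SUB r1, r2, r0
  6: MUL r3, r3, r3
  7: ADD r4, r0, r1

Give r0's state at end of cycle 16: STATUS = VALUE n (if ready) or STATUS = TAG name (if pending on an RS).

STATUS = VALUE -61

cycle 1: issue ADD r2<-Add1 // r0:4,r1:7,r2:Add1,r3:9,r4:2
cycle 2: issue MUL r4<-Mul1 // r0:4,r1:7,r2:Add1,r3:9,r4:Mul1
cycle 3: issue ADD r4<-Add2 // r0:4,r1:7,r2:Add1,r3:9,r4:Add2
cycle 4: CDB Add1=11; issue SUB r0<-Add1 // r0:Add1,r1:7,r2:11,r3:9,r4:Add2
cycle 5: stall // r0:Add1,r1:7,r2:11,r3:9,r4:Add2
cycle 6: stall // r0:Add1,r1:7,r2:11,r3:9,r4:Add2
cycle 7: CDB Mul1=63; stall // r0:Add1,r1:7,r2:11,r3:9,r4:Add2
cycle 8: stall // r0:Add1,r1:7,r2:11,r3:9,r4:Add2
cycle 9: stall // r0:Add1,r1:7,r2:11,r3:9,r4:Add2
cycle 10: CDB Add2=70; issue ADD r4<-Add2 // r0:Add1,r1:7,r2:11,r3:9,r4:Add2
cycle 11: stall // r0:Add1,r1:7,r2:11,r3:9,r4:Add2
cycle 12: stall // r0:Add1,r1:7,r2:11,r3:9,r4:Add2
cycle 13: CDB Add1=-61; issue SUB r1<-Add1 // r0:-61,r1:Add1,r2:11,r3:9,r4:Add2
cycle 14: CDB Add2=140; issue MUL r3<-Mul1 // r0:-61,r1:Add1,r2:11,r3:Mul1,r4:140
cycle 15: issue ADD r4<-Add2 // r0:-61,r1:Add1,r2:11,r3:Mul1,r4:Add2
cycle 16: CDB Add1=72 // r0:-61,r1:72,r2:11,r3:Mul1,r4:Add2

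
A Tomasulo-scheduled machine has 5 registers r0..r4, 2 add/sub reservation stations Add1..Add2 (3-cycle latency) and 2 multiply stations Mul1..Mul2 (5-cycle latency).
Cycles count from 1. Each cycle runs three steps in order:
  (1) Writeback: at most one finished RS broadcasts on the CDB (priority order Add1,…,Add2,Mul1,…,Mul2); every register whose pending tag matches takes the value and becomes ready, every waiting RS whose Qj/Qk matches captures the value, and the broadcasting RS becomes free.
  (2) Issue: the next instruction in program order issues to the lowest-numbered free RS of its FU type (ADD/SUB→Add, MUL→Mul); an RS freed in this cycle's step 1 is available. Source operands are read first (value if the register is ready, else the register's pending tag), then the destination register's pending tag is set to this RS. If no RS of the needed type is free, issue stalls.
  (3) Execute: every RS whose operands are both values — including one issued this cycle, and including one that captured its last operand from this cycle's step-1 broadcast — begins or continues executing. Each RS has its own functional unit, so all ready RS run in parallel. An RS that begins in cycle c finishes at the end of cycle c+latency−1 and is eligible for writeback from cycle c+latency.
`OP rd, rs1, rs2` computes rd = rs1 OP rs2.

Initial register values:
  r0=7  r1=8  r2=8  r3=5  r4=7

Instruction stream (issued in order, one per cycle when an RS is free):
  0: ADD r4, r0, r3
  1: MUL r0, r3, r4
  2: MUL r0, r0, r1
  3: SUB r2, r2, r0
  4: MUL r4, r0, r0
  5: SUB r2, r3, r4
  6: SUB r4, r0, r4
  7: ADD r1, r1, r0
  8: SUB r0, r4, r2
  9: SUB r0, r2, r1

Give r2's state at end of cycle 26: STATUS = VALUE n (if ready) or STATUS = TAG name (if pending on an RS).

cycle 1: issue ADD r4<-Add1 // r0:7,r1:8,r2:8,r3:5,r4:Add1
cycle 2: issue MUL r0<-Mul1 // r0:Mul1,r1:8,r2:8,r3:5,r4:Add1
cycle 3: issue MUL r0<-Mul2 // r0:Mul2,r1:8,r2:8,r3:5,r4:Add1
cycle 4: CDB Add1=12; issue SUB r2<-Add1 // r0:Mul2,r1:8,r2:Add1,r3:5,r4:12
cycle 5: stall // r0:Mul2,r1:8,r2:Add1,r3:5,r4:12
cycle 6: stall // r0:Mul2,r1:8,r2:Add1,r3:5,r4:12
cycle 7: stall // r0:Mul2,r1:8,r2:Add1,r3:5,r4:12
cycle 8: stall // r0:Mul2,r1:8,r2:Add1,r3:5,r4:12
cycle 9: CDB Mul1=60; issue MUL r4<-Mul1 // r0:Mul2,r1:8,r2:Add1,r3:5,r4:Mul1
cycle 10: issue SUB r2<-Add2 // r0:Mul2,r1:8,r2:Add2,r3:5,r4:Mul1
cycle 11: stall // r0:Mul2,r1:8,r2:Add2,r3:5,r4:Mul1
cycle 12: stall // r0:Mul2,r1:8,r2:Add2,r3:5,r4:Mul1
cycle 13: stall // r0:Mul2,r1:8,r2:Add2,r3:5,r4:Mul1
cycle 14: CDB Mul2=480; stall // r0:480,r1:8,r2:Add2,r3:5,r4:Mul1
cycle 15: stall // r0:480,r1:8,r2:Add2,r3:5,r4:Mul1
cycle 16: stall // r0:480,r1:8,r2:Add2,r3:5,r4:Mul1
cycle 17: CDB Add1=-472; issue SUB r4<-Add1 // r0:480,r1:8,r2:Add2,r3:5,r4:Add1
cycle 18: stall // r0:480,r1:8,r2:Add2,r3:5,r4:Add1
cycle 19: CDB Mul1=230400; stall // r0:480,r1:8,r2:Add2,r3:5,r4:Add1
cycle 20: stall // r0:480,r1:8,r2:Add2,r3:5,r4:Add1
cycle 21: stall // r0:480,r1:8,r2:Add2,r3:5,r4:Add1
cycle 22: CDB Add1=-229920; issue ADD r1<-Add1 // r0:480,r1:Add1,r2:Add2,r3:5,r4:-229920
cycle 23: CDB Add2=-230395; issue SUB r0<-Add2 // r0:Add2,r1:Add1,r2:-230395,r3:5,r4:-229920
cycle 24: stall // r0:Add2,r1:Add1,r2:-230395,r3:5,r4:-229920
cycle 25: CDB Add1=488; issue SUB r0<-Add1 // r0:Add1,r1:488,r2:-230395,r3:5,r4:-229920
cycle 26: CDB Add2=475 // r0:Add1,r1:488,r2:-230395,r3:5,r4:-229920

STATUS = VALUE -230395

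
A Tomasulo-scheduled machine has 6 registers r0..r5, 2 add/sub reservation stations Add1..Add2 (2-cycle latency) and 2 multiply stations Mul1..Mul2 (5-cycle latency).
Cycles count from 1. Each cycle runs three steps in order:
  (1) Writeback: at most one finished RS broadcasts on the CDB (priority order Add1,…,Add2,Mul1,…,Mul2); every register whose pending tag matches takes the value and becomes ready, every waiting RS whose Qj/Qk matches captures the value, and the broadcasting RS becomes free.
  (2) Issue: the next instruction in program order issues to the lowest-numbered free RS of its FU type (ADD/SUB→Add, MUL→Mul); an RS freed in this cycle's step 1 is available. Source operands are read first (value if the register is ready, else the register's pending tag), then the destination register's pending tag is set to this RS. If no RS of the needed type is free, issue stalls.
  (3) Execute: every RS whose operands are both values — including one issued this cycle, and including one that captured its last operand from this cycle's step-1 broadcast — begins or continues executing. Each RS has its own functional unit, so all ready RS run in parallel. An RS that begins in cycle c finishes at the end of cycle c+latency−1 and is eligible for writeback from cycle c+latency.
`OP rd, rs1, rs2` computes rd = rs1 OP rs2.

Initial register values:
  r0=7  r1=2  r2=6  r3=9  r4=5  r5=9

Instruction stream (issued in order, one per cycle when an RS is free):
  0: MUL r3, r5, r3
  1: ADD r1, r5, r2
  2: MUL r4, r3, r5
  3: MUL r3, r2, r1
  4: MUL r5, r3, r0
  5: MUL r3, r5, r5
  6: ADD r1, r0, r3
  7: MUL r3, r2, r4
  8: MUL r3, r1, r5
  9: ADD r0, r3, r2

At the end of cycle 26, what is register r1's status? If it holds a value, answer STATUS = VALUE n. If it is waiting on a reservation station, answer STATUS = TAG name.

c1: issue MUL r3<-Mul1 | r0:7,r1:2,r2:6,r3:Mul1,r4:5,r5:9
c2: issue ADD r1<-Add1 | r0:7,r1:Add1,r2:6,r3:Mul1,r4:5,r5:9
c3: issue MUL r4<-Mul2 | r0:7,r1:Add1,r2:6,r3:Mul1,r4:Mul2,r5:9
c4: CDB Add1=15; stall | r0:7,r1:15,r2:6,r3:Mul1,r4:Mul2,r5:9
c5: stall | r0:7,r1:15,r2:6,r3:Mul1,r4:Mul2,r5:9
c6: CDB Mul1=81; issue MUL r3<-Mul1 | r0:7,r1:15,r2:6,r3:Mul1,r4:Mul2,r5:9
c7: stall | r0:7,r1:15,r2:6,r3:Mul1,r4:Mul2,r5:9
c8: stall | r0:7,r1:15,r2:6,r3:Mul1,r4:Mul2,r5:9
c9: stall | r0:7,r1:15,r2:6,r3:Mul1,r4:Mul2,r5:9
c10: stall | r0:7,r1:15,r2:6,r3:Mul1,r4:Mul2,r5:9
c11: CDB Mul1=90; issue MUL r5<-Mul1 | r0:7,r1:15,r2:6,r3:90,r4:Mul2,r5:Mul1
c12: CDB Mul2=729; issue MUL r3<-Mul2 | r0:7,r1:15,r2:6,r3:Mul2,r4:729,r5:Mul1
c13: issue ADD r1<-Add1 | r0:7,r1:Add1,r2:6,r3:Mul2,r4:729,r5:Mul1
c14: stall | r0:7,r1:Add1,r2:6,r3:Mul2,r4:729,r5:Mul1
c15: stall | r0:7,r1:Add1,r2:6,r3:Mul2,r4:729,r5:Mul1
c16: CDB Mul1=630; issue MUL r3<-Mul1 | r0:7,r1:Add1,r2:6,r3:Mul1,r4:729,r5:630
c17: stall | r0:7,r1:Add1,r2:6,r3:Mul1,r4:729,r5:630
c18: stall | r0:7,r1:Add1,r2:6,r3:Mul1,r4:729,r5:630
c19: stall | r0:7,r1:Add1,r2:6,r3:Mul1,r4:729,r5:630
c20: stall | r0:7,r1:Add1,r2:6,r3:Mul1,r4:729,r5:630
c21: CDB Mul1=4374; issue MUL r3<-Mul1 | r0:7,r1:Add1,r2:6,r3:Mul1,r4:729,r5:630
c22: CDB Mul2=396900; issue ADD r0<-Add2 | r0:Add2,r1:Add1,r2:6,r3:Mul1,r4:729,r5:630
c23: - | r0:Add2,r1:Add1,r2:6,r3:Mul1,r4:729,r5:630
c24: CDB Add1=396907 | r0:Add2,r1:396907,r2:6,r3:Mul1,r4:729,r5:630
c25: - | r0:Add2,r1:396907,r2:6,r3:Mul1,r4:729,r5:630
c26: - | r0:Add2,r1:396907,r2:6,r3:Mul1,r4:729,r5:630

STATUS = VALUE 396907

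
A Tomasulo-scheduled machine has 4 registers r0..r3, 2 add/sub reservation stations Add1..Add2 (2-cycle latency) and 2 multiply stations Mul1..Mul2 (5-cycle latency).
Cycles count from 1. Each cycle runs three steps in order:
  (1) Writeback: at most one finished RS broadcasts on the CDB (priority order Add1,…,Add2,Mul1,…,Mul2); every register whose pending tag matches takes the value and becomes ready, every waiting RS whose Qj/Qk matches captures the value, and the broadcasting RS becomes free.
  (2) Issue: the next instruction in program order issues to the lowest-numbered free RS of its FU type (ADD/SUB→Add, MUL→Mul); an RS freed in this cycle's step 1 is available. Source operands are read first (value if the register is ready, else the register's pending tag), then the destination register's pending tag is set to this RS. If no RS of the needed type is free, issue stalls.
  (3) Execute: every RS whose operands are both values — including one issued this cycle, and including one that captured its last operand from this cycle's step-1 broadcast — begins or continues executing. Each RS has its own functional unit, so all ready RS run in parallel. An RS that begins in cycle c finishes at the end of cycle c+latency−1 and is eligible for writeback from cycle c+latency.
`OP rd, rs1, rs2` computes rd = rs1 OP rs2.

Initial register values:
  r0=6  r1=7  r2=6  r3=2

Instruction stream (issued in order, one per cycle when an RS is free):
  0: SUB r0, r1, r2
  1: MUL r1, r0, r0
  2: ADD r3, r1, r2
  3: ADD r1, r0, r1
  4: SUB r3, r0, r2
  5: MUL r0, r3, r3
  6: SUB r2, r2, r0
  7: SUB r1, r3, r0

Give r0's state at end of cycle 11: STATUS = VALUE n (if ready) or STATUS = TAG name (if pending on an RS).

  c1: issue SUB r0<-Add1  regs: r0:Add1,r1:7,r2:6,r3:2
  c2: issue MUL r1<-Mul1  regs: r0:Add1,r1:Mul1,r2:6,r3:2
  c3: CDB Add1=1; issue ADD r3<-Add1  regs: r0:1,r1:Mul1,r2:6,r3:Add1
  c4: issue ADD r1<-Add2  regs: r0:1,r1:Add2,r2:6,r3:Add1
  c5: stall  regs: r0:1,r1:Add2,r2:6,r3:Add1
  c6: stall  regs: r0:1,r1:Add2,r2:6,r3:Add1
  c7: stall  regs: r0:1,r1:Add2,r2:6,r3:Add1
  c8: CDB Mul1=1; stall  regs: r0:1,r1:Add2,r2:6,r3:Add1
  c9: stall  regs: r0:1,r1:Add2,r2:6,r3:Add1
  c10: CDB Add1=7; issue SUB r3<-Add1  regs: r0:1,r1:Add2,r2:6,r3:Add1
  c11: CDB Add2=2; issue MUL r0<-Mul1  regs: r0:Mul1,r1:2,r2:6,r3:Add1

STATUS = TAG Mul1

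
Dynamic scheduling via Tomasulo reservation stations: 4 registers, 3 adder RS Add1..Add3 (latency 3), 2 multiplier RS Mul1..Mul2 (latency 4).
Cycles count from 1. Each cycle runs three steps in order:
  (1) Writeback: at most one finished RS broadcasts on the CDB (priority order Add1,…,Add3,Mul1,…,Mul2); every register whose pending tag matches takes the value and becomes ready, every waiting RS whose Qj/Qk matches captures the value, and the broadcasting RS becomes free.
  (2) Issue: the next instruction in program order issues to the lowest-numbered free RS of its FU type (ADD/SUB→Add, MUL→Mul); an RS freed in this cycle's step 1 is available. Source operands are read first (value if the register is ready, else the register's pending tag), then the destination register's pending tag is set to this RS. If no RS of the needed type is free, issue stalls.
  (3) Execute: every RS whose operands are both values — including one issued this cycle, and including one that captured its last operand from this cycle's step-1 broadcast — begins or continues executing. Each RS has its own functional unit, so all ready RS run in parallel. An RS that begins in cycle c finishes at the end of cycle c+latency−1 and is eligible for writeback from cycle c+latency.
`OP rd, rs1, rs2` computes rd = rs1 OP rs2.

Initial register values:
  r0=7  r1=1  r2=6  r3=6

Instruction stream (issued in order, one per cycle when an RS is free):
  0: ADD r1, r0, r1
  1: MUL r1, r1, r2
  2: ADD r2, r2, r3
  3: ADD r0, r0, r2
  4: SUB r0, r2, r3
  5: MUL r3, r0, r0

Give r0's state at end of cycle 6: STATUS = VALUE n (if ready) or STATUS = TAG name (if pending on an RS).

STATUS = TAG Add3

cycle 1: issue ADD r1<-Add1 // r0:7,r1:Add1,r2:6,r3:6
cycle 2: issue MUL r1<-Mul1 // r0:7,r1:Mul1,r2:6,r3:6
cycle 3: issue ADD r2<-Add2 // r0:7,r1:Mul1,r2:Add2,r3:6
cycle 4: CDB Add1=8; issue ADD r0<-Add1 // r0:Add1,r1:Mul1,r2:Add2,r3:6
cycle 5: issue SUB r0<-Add3 // r0:Add3,r1:Mul1,r2:Add2,r3:6
cycle 6: CDB Add2=12; issue MUL r3<-Mul2 // r0:Add3,r1:Mul1,r2:12,r3:Mul2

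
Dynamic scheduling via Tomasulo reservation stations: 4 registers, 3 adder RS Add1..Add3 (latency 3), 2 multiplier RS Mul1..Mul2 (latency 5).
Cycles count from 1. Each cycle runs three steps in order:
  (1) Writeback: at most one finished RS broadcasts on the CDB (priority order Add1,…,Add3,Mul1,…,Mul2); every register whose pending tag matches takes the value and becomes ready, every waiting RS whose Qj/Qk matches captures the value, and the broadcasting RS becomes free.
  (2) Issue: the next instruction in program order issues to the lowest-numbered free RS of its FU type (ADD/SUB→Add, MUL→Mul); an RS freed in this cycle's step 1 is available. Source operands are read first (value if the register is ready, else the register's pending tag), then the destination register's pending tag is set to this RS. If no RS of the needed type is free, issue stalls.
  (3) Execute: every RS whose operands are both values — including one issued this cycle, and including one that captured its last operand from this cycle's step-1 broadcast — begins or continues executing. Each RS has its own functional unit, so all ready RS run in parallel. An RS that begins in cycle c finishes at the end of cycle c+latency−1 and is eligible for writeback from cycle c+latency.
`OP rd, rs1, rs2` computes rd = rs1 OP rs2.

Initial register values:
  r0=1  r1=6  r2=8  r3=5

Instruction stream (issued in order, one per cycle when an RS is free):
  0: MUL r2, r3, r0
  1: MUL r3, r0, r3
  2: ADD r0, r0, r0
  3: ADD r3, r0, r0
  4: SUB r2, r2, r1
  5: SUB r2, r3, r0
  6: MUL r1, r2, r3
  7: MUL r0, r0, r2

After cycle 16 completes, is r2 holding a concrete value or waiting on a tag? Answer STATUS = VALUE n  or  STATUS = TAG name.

STATUS = VALUE 2

c1: issue MUL r2<-Mul1 | r0:1,r1:6,r2:Mul1,r3:5
c2: issue MUL r3<-Mul2 | r0:1,r1:6,r2:Mul1,r3:Mul2
c3: issue ADD r0<-Add1 | r0:Add1,r1:6,r2:Mul1,r3:Mul2
c4: issue ADD r3<-Add2 | r0:Add1,r1:6,r2:Mul1,r3:Add2
c5: issue SUB r2<-Add3 | r0:Add1,r1:6,r2:Add3,r3:Add2
c6: CDB Add1=2; issue SUB r2<-Add1 | r0:2,r1:6,r2:Add1,r3:Add2
c7: CDB Mul1=5; issue MUL r1<-Mul1 | r0:2,r1:Mul1,r2:Add1,r3:Add2
c8: CDB Mul2=5; issue MUL r0<-Mul2 | r0:Mul2,r1:Mul1,r2:Add1,r3:Add2
c9: CDB Add2=4 | r0:Mul2,r1:Mul1,r2:Add1,r3:4
c10: CDB Add3=-1 | r0:Mul2,r1:Mul1,r2:Add1,r3:4
c11: - | r0:Mul2,r1:Mul1,r2:Add1,r3:4
c12: CDB Add1=2 | r0:Mul2,r1:Mul1,r2:2,r3:4
c13: - | r0:Mul2,r1:Mul1,r2:2,r3:4
c14: - | r0:Mul2,r1:Mul1,r2:2,r3:4
c15: - | r0:Mul2,r1:Mul1,r2:2,r3:4
c16: - | r0:Mul2,r1:Mul1,r2:2,r3:4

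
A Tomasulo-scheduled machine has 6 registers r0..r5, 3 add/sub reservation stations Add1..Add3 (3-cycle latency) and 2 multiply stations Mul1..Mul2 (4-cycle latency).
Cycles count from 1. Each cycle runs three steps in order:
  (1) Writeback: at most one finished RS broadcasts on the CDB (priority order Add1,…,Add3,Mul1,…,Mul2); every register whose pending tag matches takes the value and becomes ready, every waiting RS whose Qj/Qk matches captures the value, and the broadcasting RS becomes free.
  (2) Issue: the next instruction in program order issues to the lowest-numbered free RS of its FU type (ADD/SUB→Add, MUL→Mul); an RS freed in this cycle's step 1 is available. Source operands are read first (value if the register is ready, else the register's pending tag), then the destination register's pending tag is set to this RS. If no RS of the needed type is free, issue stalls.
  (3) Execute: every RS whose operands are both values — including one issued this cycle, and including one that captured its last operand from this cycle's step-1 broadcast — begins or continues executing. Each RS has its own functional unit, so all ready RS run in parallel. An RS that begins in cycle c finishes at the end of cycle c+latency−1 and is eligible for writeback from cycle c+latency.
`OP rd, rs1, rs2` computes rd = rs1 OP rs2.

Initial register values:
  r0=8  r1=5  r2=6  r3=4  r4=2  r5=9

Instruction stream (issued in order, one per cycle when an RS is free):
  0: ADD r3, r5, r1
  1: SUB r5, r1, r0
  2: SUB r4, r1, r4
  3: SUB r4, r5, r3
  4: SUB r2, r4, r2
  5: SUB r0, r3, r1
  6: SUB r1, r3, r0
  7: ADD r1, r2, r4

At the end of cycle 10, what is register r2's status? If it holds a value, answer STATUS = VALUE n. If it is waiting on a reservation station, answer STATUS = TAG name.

STATUS = TAG Add2

  c1: issue ADD r3<-Add1  regs: r0:8,r1:5,r2:6,r3:Add1,r4:2,r5:9
  c2: issue SUB r5<-Add2  regs: r0:8,r1:5,r2:6,r3:Add1,r4:2,r5:Add2
  c3: issue SUB r4<-Add3  regs: r0:8,r1:5,r2:6,r3:Add1,r4:Add3,r5:Add2
  c4: CDB Add1=14; issue SUB r4<-Add1  regs: r0:8,r1:5,r2:6,r3:14,r4:Add1,r5:Add2
  c5: CDB Add2=-3; issue SUB r2<-Add2  regs: r0:8,r1:5,r2:Add2,r3:14,r4:Add1,r5:-3
  c6: CDB Add3=3; issue SUB r0<-Add3  regs: r0:Add3,r1:5,r2:Add2,r3:14,r4:Add1,r5:-3
  c7: stall  regs: r0:Add3,r1:5,r2:Add2,r3:14,r4:Add1,r5:-3
  c8: CDB Add1=-17; issue SUB r1<-Add1  regs: r0:Add3,r1:Add1,r2:Add2,r3:14,r4:-17,r5:-3
  c9: CDB Add3=9; issue ADD r1<-Add3  regs: r0:9,r1:Add3,r2:Add2,r3:14,r4:-17,r5:-3
  c10: -  regs: r0:9,r1:Add3,r2:Add2,r3:14,r4:-17,r5:-3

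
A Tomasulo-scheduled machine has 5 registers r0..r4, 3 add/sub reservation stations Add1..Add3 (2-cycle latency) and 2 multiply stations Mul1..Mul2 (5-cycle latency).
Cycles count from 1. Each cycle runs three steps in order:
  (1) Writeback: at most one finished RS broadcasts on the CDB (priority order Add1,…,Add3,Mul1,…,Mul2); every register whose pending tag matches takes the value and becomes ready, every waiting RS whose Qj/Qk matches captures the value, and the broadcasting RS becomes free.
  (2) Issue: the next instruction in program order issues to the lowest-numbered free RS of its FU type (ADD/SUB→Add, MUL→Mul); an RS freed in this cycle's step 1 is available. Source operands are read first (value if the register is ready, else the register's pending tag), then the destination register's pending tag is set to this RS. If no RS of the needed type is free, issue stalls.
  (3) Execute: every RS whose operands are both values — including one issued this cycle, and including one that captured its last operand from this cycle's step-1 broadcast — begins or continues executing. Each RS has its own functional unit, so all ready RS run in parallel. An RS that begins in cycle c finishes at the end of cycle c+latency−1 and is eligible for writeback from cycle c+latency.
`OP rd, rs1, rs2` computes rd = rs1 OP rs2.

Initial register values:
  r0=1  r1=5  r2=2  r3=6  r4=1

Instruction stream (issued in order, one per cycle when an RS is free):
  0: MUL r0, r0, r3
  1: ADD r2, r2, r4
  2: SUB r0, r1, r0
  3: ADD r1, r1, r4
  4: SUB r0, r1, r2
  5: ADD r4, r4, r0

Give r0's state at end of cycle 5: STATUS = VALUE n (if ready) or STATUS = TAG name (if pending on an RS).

cycle 1: issue MUL r0<-Mul1 // r0:Mul1,r1:5,r2:2,r3:6,r4:1
cycle 2: issue ADD r2<-Add1 // r0:Mul1,r1:5,r2:Add1,r3:6,r4:1
cycle 3: issue SUB r0<-Add2 // r0:Add2,r1:5,r2:Add1,r3:6,r4:1
cycle 4: CDB Add1=3; issue ADD r1<-Add1 // r0:Add2,r1:Add1,r2:3,r3:6,r4:1
cycle 5: issue SUB r0<-Add3 // r0:Add3,r1:Add1,r2:3,r3:6,r4:1

STATUS = TAG Add3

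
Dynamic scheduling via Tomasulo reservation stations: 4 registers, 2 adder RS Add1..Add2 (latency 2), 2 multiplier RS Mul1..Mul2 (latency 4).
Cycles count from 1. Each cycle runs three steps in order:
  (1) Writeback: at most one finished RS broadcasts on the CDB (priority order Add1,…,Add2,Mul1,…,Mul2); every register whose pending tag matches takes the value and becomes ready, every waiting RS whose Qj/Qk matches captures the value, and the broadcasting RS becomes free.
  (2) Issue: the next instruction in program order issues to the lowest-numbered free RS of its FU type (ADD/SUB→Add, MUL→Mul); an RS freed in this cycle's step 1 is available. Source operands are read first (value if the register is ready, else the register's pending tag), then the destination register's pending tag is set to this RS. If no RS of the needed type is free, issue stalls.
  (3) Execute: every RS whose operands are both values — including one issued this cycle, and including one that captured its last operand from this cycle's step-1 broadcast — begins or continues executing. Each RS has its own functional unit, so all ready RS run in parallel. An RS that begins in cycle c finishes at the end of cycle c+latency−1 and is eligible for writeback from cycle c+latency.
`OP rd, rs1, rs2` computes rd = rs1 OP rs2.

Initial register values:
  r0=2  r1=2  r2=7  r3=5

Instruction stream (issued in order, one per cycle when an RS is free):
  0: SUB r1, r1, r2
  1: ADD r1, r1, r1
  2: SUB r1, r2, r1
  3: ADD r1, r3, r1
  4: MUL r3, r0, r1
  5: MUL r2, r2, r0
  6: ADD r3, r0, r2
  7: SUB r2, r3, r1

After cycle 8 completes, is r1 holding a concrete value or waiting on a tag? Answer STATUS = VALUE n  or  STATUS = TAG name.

STATUS = TAG Add2

cycle 1: issue SUB r1<-Add1 // r0:2,r1:Add1,r2:7,r3:5
cycle 2: issue ADD r1<-Add2 // r0:2,r1:Add2,r2:7,r3:5
cycle 3: CDB Add1=-5; issue SUB r1<-Add1 // r0:2,r1:Add1,r2:7,r3:5
cycle 4: stall // r0:2,r1:Add1,r2:7,r3:5
cycle 5: CDB Add2=-10; issue ADD r1<-Add2 // r0:2,r1:Add2,r2:7,r3:5
cycle 6: issue MUL r3<-Mul1 // r0:2,r1:Add2,r2:7,r3:Mul1
cycle 7: CDB Add1=17; issue MUL r2<-Mul2 // r0:2,r1:Add2,r2:Mul2,r3:Mul1
cycle 8: issue ADD r3<-Add1 // r0:2,r1:Add2,r2:Mul2,r3:Add1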